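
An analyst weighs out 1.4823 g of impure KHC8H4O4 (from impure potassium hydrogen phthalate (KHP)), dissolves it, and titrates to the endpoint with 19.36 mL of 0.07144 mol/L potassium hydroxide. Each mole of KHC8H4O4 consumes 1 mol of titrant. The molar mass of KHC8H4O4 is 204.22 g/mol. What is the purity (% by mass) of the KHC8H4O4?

19.1%

n(KOH) = 0.07144 x 0.01936 = 0.001383 mol.
n(KHC8H4O4) = 0.001383 / 1 = 0.001383 mol.
mass of KHC8H4O4 = 0.001383 x 204.22 = 0.2825 g.
% purity = 0.2825 / 1.4823 x 100 = 19.1%.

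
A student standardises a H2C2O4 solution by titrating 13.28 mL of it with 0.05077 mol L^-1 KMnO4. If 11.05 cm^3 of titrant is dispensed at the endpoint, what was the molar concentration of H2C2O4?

0.106 M

n(KMnO4) = 0.05077 x 0.01105 = 0.0005610 mol.
From the balanced equation, 2 mol KMnO4 reacts with 5 mol H2C2O4, so n(H2C2O4) = 0.0005610 x 5/2 = 0.001403 mol.
[H2C2O4] = 0.001403 / 0.01328 L = 0.106 M.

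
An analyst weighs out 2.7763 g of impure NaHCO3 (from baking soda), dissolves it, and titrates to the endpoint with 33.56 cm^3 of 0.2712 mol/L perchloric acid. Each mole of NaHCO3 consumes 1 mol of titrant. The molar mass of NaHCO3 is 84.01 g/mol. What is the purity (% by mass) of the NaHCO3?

27.5%

n(HClO4) = 0.2712 x 0.03356 = 0.009101 mol.
n(NaHCO3) = 0.009101 / 1 = 0.009101 mol.
mass of NaHCO3 = 0.009101 x 84.01 = 0.7646 g.
% purity = 0.7646 / 2.7763 x 100 = 27.5%.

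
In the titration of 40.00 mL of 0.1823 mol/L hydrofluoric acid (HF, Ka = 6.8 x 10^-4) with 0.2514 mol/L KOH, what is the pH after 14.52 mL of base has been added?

3.17

Initial n(HF) = 0.1823 x 0.04000 = 0.007292 mol.
n(KOH) added = 0.2514 x 0.01452 = 0.003650 mol, converting that many moles of HF to F-.
Remaining n(HF) = 0.003642 mol; n(F-) = 0.003650 mol.
By Henderson-Hasselbalch, pH = pKa + log([A^-]/[HA]) = 3.17 + log(0.003650/0.003642) = 3.17 + (+0.00) = 3.17.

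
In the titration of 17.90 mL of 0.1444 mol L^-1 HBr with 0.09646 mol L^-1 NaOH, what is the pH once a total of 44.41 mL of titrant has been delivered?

12.44

n(acid) = 0.1444 x 0.01790 = 0.002585 mol; n(NaOH) added = 0.09646 x 0.04441 = 0.004284 mol.
Base is in excess by 0.004284 - 0.002585 = 0.001699 mol in a total volume of 0.06231 L.
[OH^-] = 0.001699/0.06231 = 0.02727 M, so pOH = 1.56 and pH = 14.00 - 1.56 = 12.44.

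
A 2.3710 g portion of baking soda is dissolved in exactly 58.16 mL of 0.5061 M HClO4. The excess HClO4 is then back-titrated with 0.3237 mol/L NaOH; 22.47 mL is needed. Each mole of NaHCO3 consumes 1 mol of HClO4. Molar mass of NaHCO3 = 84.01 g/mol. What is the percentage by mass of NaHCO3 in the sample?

78.5%

Total n(HClO4) added = 0.5061 x 0.05816 = 0.02943 mol.
n(NaOH) used = 0.3237 x 0.02247 = 0.007274 mol, which equals the excess n(HClO4).
So n(HClO4) consumed by the sample = 0.02943 - 0.007274 = 0.02216 mol.
n(NaHCO3) = 0.02216 / 1 = 0.02216 mol.
mass NaHCO3 = 0.02216 x 84.01 = 1.862 g, so %NaHCO3 = 1.862/2.3710 x 100 = 78.5%.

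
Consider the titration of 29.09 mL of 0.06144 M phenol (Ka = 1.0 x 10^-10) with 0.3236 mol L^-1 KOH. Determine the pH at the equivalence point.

n(C6H5OH) = 0.06144 x 0.02909 = 0.001787 mol; V(KOH) at equivalence = 0.001787/0.3236 = 0.005523 L.
At equivalence all the acid is converted to C6H5O-; total volume = 0.02909 + 0.005523 = 0.03461 L, so [C6H5O-] = 0.001787/0.03461 = 0.05164 M.
Kb = Kw/Ka = 1.0e-14 / 1.0 x 10^-10 = 0.000100.
[OH^-] = sqrt(Kb x [C6H5O-]) = sqrt(0.000100 x 0.05164) = 0.00227 M.
pOH = 2.64, so pH = 14.00 - 2.64 = 11.36.

11.36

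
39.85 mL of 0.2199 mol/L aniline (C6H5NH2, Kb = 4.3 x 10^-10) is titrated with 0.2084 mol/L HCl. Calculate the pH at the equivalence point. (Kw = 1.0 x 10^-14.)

n(C6H5NH2) = 0.2199 x 0.03985 = 0.008763 mol; V(HCl) at equivalence = 0.008763/0.2084 = 0.04205 L.
At equivalence the base is fully converted to C6H5NH3+; total volume = 0.08190 L, so [C6H5NH3+] = 0.008763/0.08190 = 0.1070 M.
Ka(C6H5NH3+) = Kw/Kb = 1.0e-14 / 4.3 x 10^-10 = 2.33e-5.
[H^+] = sqrt(Ka x [C6H5NH3+]) = sqrt(2.33e-5 x 0.1070) = 0.00158 M.
pH = -log(0.00158) = 2.80.

2.80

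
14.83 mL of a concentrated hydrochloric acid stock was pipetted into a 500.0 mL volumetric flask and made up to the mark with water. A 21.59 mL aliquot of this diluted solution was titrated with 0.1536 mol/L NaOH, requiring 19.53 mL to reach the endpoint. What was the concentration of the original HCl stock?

4.68 M

n(NaOH) = 0.1536 x 0.01953 = 0.003000 mol.
n(HCl) in the aliquot = 0.003000 mol.
[diluted HCl] = 0.003000 / 0.02159 = 0.1389 M.
Dilution factor = 500.0/14.83 = 33.72, so [stock] = 0.1389 x 33.72 = 4.68 M.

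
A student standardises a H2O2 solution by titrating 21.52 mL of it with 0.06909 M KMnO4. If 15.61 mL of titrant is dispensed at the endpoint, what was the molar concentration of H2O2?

0.125 M

n(KMnO4) = 0.06909 x 0.01561 = 0.001078 mol.
From the balanced equation, 2 mol KMnO4 reacts with 5 mol H2O2, so n(H2O2) = 0.001078 x 5/2 = 0.002696 mol.
[H2O2] = 0.002696 / 0.02152 L = 0.125 M.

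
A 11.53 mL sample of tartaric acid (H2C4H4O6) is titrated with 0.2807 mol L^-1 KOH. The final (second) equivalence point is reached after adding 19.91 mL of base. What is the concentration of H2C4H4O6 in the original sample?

0.242 M

n(KOH) = 0.2807 x 0.01991 = 0.005589 mol.
At the final (second) equivalence point, 2 mol OH^- react per mol H2C4H4O6, so n(H2C4H4O6) = 0.005589 / 2 = 0.002794 mol.
[H2C4H4O6] = 0.002794 / 0.01153 L = 0.242 M.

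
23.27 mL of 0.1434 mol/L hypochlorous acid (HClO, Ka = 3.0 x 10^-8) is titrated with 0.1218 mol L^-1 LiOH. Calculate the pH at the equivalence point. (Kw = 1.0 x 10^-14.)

n(HClO) = 0.1434 x 0.02327 = 0.003337 mol; V(LiOH) at equivalence = 0.003337/0.1218 = 0.02740 L.
At equivalence all the acid is converted to ClO-; total volume = 0.02327 + 0.02740 = 0.05067 L, so [ClO-] = 0.003337/0.05067 = 0.06586 M.
Kb = Kw/Ka = 1.0e-14 / 3.0 x 10^-8 = 3.33e-7.
[OH^-] = sqrt(Kb x [ClO-]) = sqrt(3.33e-7 x 0.06586) = 0.000148 M.
pOH = 3.83, so pH = 14.00 - 3.83 = 10.17.

10.17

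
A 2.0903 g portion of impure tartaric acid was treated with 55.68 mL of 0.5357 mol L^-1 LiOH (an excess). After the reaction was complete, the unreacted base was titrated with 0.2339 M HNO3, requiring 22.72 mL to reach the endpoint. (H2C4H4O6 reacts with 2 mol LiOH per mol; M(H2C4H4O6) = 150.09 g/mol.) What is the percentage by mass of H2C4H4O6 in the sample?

Total n(LiOH) added = 0.5357 x 0.05568 = 0.02983 mol.
n(HNO3) used = 0.2339 x 0.02272 = 0.005314 mol, which equals the excess n(LiOH).
So n(LiOH) consumed by the sample = 0.02983 - 0.005314 = 0.02451 mol.
n(H2C4H4O6) = 0.02451 / 2 = 0.01226 mol.
mass H2C4H4O6 = 0.01226 x 150.09 = 1.840 g, so %H2C4H4O6 = 1.840/2.0903 x 100 = 88.0%.

88.0%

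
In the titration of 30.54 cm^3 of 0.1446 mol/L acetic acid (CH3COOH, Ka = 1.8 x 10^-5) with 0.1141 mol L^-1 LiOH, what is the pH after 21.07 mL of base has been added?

4.82

Initial n(CH3COOH) = 0.1446 x 0.03054 = 0.004416 mol.
n(LiOH) added = 0.1141 x 0.02107 = 0.002404 mol, converting that many moles of CH3COOH to CH3COO-.
Remaining n(CH3COOH) = 0.002012 mol; n(CH3COO-) = 0.002404 mol.
By Henderson-Hasselbalch, pH = pKa + log([A^-]/[HA]) = 4.74 + log(0.002404/0.002012) = 4.74 + (+0.08) = 4.82.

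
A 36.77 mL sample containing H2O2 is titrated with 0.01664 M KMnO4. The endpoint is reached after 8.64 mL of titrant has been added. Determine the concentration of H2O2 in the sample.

n(KMnO4) = 0.01664 x 0.008640 = 0.0001438 mol.
From the balanced equation, 2 mol KMnO4 reacts with 5 mol H2O2, so n(H2O2) = 0.0001438 x 5/2 = 0.0003594 mol.
[H2O2] = 0.0003594 / 0.03677 L = 0.00977 M.

0.00977 M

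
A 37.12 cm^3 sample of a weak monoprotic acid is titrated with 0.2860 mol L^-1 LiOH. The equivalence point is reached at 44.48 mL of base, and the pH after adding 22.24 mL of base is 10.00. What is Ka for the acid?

1.0 x 10^-10

22.24 mL is half of the equivalence volume, so this is the half-equivalence point where [HA] = [A^-].
At half-equivalence pH = pKa, so pKa = 10.00.
Ka = 10^(-10.00) = 1.0 x 10^-10.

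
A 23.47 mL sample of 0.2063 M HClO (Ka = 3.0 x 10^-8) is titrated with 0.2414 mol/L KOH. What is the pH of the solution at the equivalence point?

10.28

n(HClO) = 0.2063 x 0.02347 = 0.004842 mol; V(KOH) at equivalence = 0.004842/0.2414 = 0.02006 L.
At equivalence all the acid is converted to ClO-; total volume = 0.02347 + 0.02006 = 0.04353 L, so [ClO-] = 0.004842/0.04353 = 0.1112 M.
Kb = Kw/Ka = 1.0e-14 / 3.0 x 10^-8 = 3.33e-7.
[OH^-] = sqrt(Kb x [ClO-]) = sqrt(3.33e-7 x 0.1112) = 0.000193 M.
pOH = 3.72, so pH = 14.00 - 3.72 = 10.28.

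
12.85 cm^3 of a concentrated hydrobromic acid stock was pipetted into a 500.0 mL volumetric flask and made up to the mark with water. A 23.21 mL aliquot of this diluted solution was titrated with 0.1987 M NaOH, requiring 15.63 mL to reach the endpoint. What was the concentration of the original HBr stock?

5.21 M

n(NaOH) = 0.1987 x 0.01563 = 0.003106 mol.
n(HBr) in the aliquot = 0.003106 mol.
[diluted HBr] = 0.003106 / 0.02321 = 0.1338 M.
Dilution factor = 500.0/12.85 = 38.91, so [stock] = 0.1338 x 38.91 = 5.21 M.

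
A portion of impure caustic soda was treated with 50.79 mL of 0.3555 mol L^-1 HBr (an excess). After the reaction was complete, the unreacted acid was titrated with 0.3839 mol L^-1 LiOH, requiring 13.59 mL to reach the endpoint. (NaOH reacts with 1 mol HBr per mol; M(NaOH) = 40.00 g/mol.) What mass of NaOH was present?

Total n(HBr) added = 0.3555 x 0.05079 = 0.01806 mol.
n(LiOH) used = 0.3839 x 0.01359 = 0.005217 mol, which equals the excess n(HBr).
So n(HBr) consumed by the sample = 0.01806 - 0.005217 = 0.01284 mol.
n(NaOH) = 0.01284 / 1 = 0.01284 mol.
mass = 0.01284 mol x 40.00 g/mol = 0.514 g.

0.514 g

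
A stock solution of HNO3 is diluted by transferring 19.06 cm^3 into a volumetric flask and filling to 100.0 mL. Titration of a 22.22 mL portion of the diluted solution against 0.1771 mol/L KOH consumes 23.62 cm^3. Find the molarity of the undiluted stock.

n(KOH) = 0.1771 x 0.02362 = 0.004183 mol.
n(HNO3) in the aliquot = 0.004183 mol.
[diluted HNO3] = 0.004183 / 0.02222 = 0.1883 M.
Dilution factor = 100.0/19.06 = 5.247, so [stock] = 0.1883 x 5.247 = 0.988 M.

0.988 M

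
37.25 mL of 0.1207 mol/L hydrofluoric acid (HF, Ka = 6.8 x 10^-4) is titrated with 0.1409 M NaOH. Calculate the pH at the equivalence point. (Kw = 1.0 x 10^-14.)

n(HF) = 0.1207 x 0.03725 = 0.004496 mol; V(NaOH) at equivalence = 0.004496/0.1409 = 0.03191 L.
At equivalence all the acid is converted to F-; total volume = 0.03725 + 0.03191 = 0.06916 L, so [F-] = 0.004496/0.06916 = 0.06501 M.
Kb = Kw/Ka = 1.0e-14 / 6.8 x 10^-4 = 1.47e-11.
[OH^-] = sqrt(Kb x [F-]) = sqrt(1.47e-11 x 0.06501) = 9.78e-7 M.
pOH = 6.01, so pH = 14.00 - 6.01 = 7.99.

7.99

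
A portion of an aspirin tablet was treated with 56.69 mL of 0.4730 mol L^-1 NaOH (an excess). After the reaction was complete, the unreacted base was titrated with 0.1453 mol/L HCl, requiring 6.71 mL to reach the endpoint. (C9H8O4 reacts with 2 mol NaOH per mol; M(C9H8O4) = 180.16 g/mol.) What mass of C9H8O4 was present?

2.33 g

Total n(NaOH) added = 0.4730 x 0.05669 = 0.02681 mol.
n(HCl) used = 0.1453 x 0.006710 = 0.0009750 mol, which equals the excess n(NaOH).
So n(NaOH) consumed by the sample = 0.02681 - 0.0009750 = 0.02584 mol.
n(C9H8O4) = 0.02584 / 2 = 0.01292 mol.
mass = 0.01292 mol x 180.16 g/mol = 2.33 g.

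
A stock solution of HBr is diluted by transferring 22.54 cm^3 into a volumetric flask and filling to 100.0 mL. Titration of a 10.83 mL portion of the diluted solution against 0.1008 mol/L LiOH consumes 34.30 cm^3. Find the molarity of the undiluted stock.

1.42 M

n(LiOH) = 0.1008 x 0.03430 = 0.003457 mol.
n(HBr) in the aliquot = 0.003457 mol.
[diluted HBr] = 0.003457 / 0.01083 = 0.3192 M.
Dilution factor = 100.0/22.54 = 4.437, so [stock] = 0.3192 x 4.437 = 1.42 M.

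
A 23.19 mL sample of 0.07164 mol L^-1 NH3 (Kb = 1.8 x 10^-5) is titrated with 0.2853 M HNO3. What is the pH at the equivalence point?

n(NH3) = 0.07164 x 0.02319 = 0.001661 mol; V(HNO3) at equivalence = 0.001661/0.2853 = 0.005823 L.
At equivalence the base is fully converted to NH4+; total volume = 0.02901 L, so [NH4+] = 0.001661/0.02901 = 0.05726 M.
Ka(NH4+) = Kw/Kb = 1.0e-14 / 1.8 x 10^-5 = 5.56e-10.
[H^+] = sqrt(Ka x [NH4+]) = sqrt(5.56e-10 x 0.05726) = 5.64e-6 M.
pH = -log(5.64e-6) = 5.25.

5.25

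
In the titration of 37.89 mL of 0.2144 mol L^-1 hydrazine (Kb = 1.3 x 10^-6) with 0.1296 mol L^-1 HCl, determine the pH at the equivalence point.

4.60

n(N2H4) = 0.2144 x 0.03789 = 0.008124 mol; V(HCl) at equivalence = 0.008124/0.1296 = 0.06268 L.
At equivalence the base is fully converted to N2H5+; total volume = 0.1006 L, so [N2H5+] = 0.008124/0.1006 = 0.08077 M.
Ka(N2H5+) = Kw/Kb = 1.0e-14 / 1.3 x 10^-6 = 7.69e-9.
[H^+] = sqrt(Ka x [N2H5+]) = sqrt(7.69e-9 x 0.08077) = 2.49e-5 M.
pH = -log(2.49e-5) = 4.60.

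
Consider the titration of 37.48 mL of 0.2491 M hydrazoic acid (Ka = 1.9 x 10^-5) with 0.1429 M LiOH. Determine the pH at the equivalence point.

8.84

n(HN3) = 0.2491 x 0.03748 = 0.009336 mol; V(LiOH) at equivalence = 0.009336/0.1429 = 0.06533 L.
At equivalence all the acid is converted to N3-; total volume = 0.03748 + 0.06533 = 0.1028 L, so [N3-] = 0.009336/0.1028 = 0.09081 M.
Kb = Kw/Ka = 1.0e-14 / 1.9 x 10^-5 = 5.26e-10.
[OH^-] = sqrt(Kb x [N3-]) = sqrt(5.26e-10 x 0.09081) = 6.91e-6 M.
pOH = 5.16, so pH = 14.00 - 5.16 = 8.84.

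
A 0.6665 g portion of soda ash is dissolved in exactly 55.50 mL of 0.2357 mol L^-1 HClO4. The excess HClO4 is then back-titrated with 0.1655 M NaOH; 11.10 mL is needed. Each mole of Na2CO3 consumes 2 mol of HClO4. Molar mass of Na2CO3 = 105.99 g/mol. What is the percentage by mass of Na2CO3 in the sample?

Total n(HClO4) added = 0.2357 x 0.05550 = 0.01308 mol.
n(NaOH) used = 0.1655 x 0.01110 = 0.001837 mol, which equals the excess n(HClO4).
So n(HClO4) consumed by the sample = 0.01308 - 0.001837 = 0.01124 mol.
n(Na2CO3) = 0.01124 / 2 = 0.005622 mol.
mass Na2CO3 = 0.005622 x 105.99 = 0.5959 g, so %Na2CO3 = 0.5959/0.6665 x 100 = 89.4%.

89.4%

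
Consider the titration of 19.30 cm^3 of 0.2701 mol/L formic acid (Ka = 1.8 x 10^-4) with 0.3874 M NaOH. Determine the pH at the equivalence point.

8.47

n(HCOOH) = 0.2701 x 0.01930 = 0.005213 mol; V(NaOH) at equivalence = 0.005213/0.3874 = 0.01346 L.
At equivalence all the acid is converted to HCOO-; total volume = 0.01930 + 0.01346 = 0.03276 L, so [HCOO-] = 0.005213/0.03276 = 0.1591 M.
Kb = Kw/Ka = 1.0e-14 / 1.8 x 10^-4 = 5.56e-11.
[OH^-] = sqrt(Kb x [HCOO-]) = sqrt(5.56e-11 x 0.1591) = 2.97e-6 M.
pOH = 5.53, so pH = 14.00 - 5.53 = 8.47.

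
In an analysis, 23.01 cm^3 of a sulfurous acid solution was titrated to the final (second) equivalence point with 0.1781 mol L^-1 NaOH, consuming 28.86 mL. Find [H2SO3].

n(NaOH) = 0.1781 x 0.02886 = 0.005140 mol.
At the final (second) equivalence point, 2 mol OH^- react per mol H2SO3, so n(H2SO3) = 0.005140 / 2 = 0.002570 mol.
[H2SO3] = 0.002570 / 0.02301 L = 0.112 M.

0.112 M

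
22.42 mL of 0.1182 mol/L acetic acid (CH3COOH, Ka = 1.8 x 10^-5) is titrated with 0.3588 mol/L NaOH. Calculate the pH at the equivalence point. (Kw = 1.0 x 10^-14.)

n(CH3COOH) = 0.1182 x 0.02242 = 0.002650 mol; V(NaOH) at equivalence = 0.002650/0.3588 = 0.007386 L.
At equivalence all the acid is converted to CH3COO-; total volume = 0.02242 + 0.007386 = 0.02981 L, so [CH3COO-] = 0.002650/0.02981 = 0.08891 M.
Kb = Kw/Ka = 1.0e-14 / 1.8 x 10^-5 = 5.56e-10.
[OH^-] = sqrt(Kb x [CH3COO-]) = sqrt(5.56e-10 x 0.08891) = 7.03e-6 M.
pOH = 5.15, so pH = 14.00 - 5.15 = 8.85.

8.85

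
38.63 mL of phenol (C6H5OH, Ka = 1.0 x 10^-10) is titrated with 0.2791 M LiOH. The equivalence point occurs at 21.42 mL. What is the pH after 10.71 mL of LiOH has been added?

10.00

10.71 mL is exactly half the equivalence volume (21.42/2), i.e. the half-equivalence point.
There, n(HA) = n(A^-), so pH = pKa = -log(1.0 x 10^-10) = 10.00.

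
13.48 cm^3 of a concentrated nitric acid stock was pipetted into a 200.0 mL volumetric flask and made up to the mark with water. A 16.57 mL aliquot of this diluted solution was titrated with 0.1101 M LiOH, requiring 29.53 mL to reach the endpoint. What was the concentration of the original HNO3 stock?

n(LiOH) = 0.1101 x 0.02953 = 0.003251 mol.
n(HNO3) in the aliquot = 0.003251 mol.
[diluted HNO3] = 0.003251 / 0.01657 = 0.1962 M.
Dilution factor = 200.0/13.48 = 14.84, so [stock] = 0.1962 x 14.84 = 2.91 M.

2.91 M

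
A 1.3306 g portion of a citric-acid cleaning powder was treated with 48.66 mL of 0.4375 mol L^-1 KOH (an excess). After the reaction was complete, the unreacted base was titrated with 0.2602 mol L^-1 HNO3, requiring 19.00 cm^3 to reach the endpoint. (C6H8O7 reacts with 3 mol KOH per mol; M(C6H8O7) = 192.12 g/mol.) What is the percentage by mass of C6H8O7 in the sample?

Total n(KOH) added = 0.4375 x 0.04866 = 0.02129 mol.
n(HNO3) used = 0.2602 x 0.01900 = 0.004944 mol, which equals the excess n(KOH).
So n(KOH) consumed by the sample = 0.02129 - 0.004944 = 0.01634 mol.
n(C6H8O7) = 0.01634 / 3 = 0.005448 mol.
mass C6H8O7 = 0.005448 x 192.12 = 1.047 g, so %C6H8O7 = 1.047/1.3306 x 100 = 78.7%.

78.7%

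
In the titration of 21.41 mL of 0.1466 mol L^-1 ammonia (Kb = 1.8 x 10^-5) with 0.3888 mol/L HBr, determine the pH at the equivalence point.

n(NH3) = 0.1466 x 0.02141 = 0.003139 mol; V(HBr) at equivalence = 0.003139/0.3888 = 0.008073 L.
At equivalence the base is fully converted to NH4+; total volume = 0.02948 L, so [NH4+] = 0.003139/0.02948 = 0.1065 M.
Ka(NH4+) = Kw/Kb = 1.0e-14 / 1.8 x 10^-5 = 5.56e-10.
[H^+] = sqrt(Ka x [NH4+]) = sqrt(5.56e-10 x 0.1065) = 7.69e-6 M.
pH = -log(7.69e-6) = 5.11.

5.11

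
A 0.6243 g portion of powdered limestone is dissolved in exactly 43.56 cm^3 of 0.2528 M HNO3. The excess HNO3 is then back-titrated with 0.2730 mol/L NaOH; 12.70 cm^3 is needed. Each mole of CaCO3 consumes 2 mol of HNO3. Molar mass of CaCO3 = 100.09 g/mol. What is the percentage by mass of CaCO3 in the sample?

60.5%

Total n(HNO3) added = 0.2528 x 0.04356 = 0.01101 mol.
n(NaOH) used = 0.2730 x 0.01270 = 0.003467 mol, which equals the excess n(HNO3).
So n(HNO3) consumed by the sample = 0.01101 - 0.003467 = 0.007545 mol.
n(CaCO3) = 0.007545 / 2 = 0.003772 mol.
mass CaCO3 = 0.003772 x 100.09 = 0.3776 g, so %CaCO3 = 0.3776/0.6243 x 100 = 60.5%.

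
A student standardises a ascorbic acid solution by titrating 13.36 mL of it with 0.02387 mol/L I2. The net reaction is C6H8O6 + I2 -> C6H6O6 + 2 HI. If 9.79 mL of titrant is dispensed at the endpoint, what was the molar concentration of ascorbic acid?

n(I2) = 0.02387 x 0.009790 = 0.0002337 mol.
From the balanced equation, 1 mol I2 reacts with 1 mol ascorbic acid, so n(ascorbic acid) = 0.0002337 x 1/1 = 0.0002337 mol.
[ascorbic acid] = 0.0002337 / 0.01336 L = 0.0175 M.

0.0175 M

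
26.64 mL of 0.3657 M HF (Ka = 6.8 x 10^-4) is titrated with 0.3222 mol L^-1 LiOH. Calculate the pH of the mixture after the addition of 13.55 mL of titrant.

Initial n(HF) = 0.3657 x 0.02664 = 0.009742 mol.
n(LiOH) added = 0.3222 x 0.01355 = 0.004366 mol, converting that many moles of HF to F-.
Remaining n(HF) = 0.005376 mol; n(F-) = 0.004366 mol.
By Henderson-Hasselbalch, pH = pKa + log([A^-]/[HA]) = 3.17 + log(0.004366/0.005376) = 3.17 + (-0.09) = 3.08.

3.08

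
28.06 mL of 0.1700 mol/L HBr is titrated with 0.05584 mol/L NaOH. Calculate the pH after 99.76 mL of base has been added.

n(acid) = 0.1700 x 0.02806 = 0.004770 mol; n(NaOH) added = 0.05584 x 0.09976 = 0.005571 mol.
Base is in excess by 0.005571 - 0.004770 = 0.0008004 mol in a total volume of 0.1278 L.
[OH^-] = 0.0008004/0.1278 = 0.006262 M, so pOH = 2.20 and pH = 14.00 - 2.20 = 11.80.

11.80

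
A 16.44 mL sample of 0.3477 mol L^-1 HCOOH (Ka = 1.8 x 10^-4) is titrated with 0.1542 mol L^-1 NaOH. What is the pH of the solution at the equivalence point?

8.39

n(HCOOH) = 0.3477 x 0.01644 = 0.005716 mol; V(NaOH) at equivalence = 0.005716/0.1542 = 0.03707 L.
At equivalence all the acid is converted to HCOO-; total volume = 0.01644 + 0.03707 = 0.05351 L, so [HCOO-] = 0.005716/0.05351 = 0.1068 M.
Kb = Kw/Ka = 1.0e-14 / 1.8 x 10^-4 = 5.56e-11.
[OH^-] = sqrt(Kb x [HCOO-]) = sqrt(5.56e-11 x 0.1068) = 2.44e-6 M.
pOH = 5.61, so pH = 14.00 - 5.61 = 8.39.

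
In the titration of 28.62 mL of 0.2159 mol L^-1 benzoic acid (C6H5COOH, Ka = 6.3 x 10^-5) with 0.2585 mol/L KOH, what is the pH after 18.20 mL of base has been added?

Initial n(C6H5COOH) = 0.2159 x 0.02862 = 0.006179 mol.
n(KOH) added = 0.2585 x 0.01820 = 0.004705 mol, converting that many moles of C6H5COOH to C6H5COO-.
Remaining n(C6H5COOH) = 0.001474 mol; n(C6H5COO-) = 0.004705 mol.
By Henderson-Hasselbalch, pH = pKa + log([A^-]/[HA]) = 4.20 + log(0.004705/0.001474) = 4.20 + (+0.50) = 4.70.

4.70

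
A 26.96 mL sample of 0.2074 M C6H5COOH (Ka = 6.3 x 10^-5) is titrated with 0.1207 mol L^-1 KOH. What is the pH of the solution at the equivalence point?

n(C6H5COOH) = 0.2074 x 0.02696 = 0.005592 mol; V(KOH) at equivalence = 0.005592/0.1207 = 0.04633 L.
At equivalence all the acid is converted to C6H5COO-; total volume = 0.02696 + 0.04633 = 0.07329 L, so [C6H5COO-] = 0.005592/0.07329 = 0.07630 M.
Kb = Kw/Ka = 1.0e-14 / 6.3 x 10^-5 = 1.59e-10.
[OH^-] = sqrt(Kb x [C6H5COO-]) = sqrt(1.59e-10 x 0.07630) = 3.48e-6 M.
pOH = 5.46, so pH = 14.00 - 5.46 = 8.54.

8.54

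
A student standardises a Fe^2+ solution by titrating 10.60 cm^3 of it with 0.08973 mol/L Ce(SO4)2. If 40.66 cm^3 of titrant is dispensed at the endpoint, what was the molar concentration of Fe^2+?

n(Ce(SO4)2) = 0.08973 x 0.04066 = 0.003648 mol.
From the balanced equation, 1 mol Ce(SO4)2 reacts with 1 mol Fe^2+, so n(Fe^2+) = 0.003648 x 1/1 = 0.003648 mol.
[Fe^2+] = 0.003648 / 0.01060 L = 0.344 M.

0.344 M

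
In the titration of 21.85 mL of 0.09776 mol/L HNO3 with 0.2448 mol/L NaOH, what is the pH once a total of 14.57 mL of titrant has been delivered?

12.59

n(acid) = 0.09776 x 0.02185 = 0.002136 mol; n(NaOH) added = 0.2448 x 0.01457 = 0.003567 mol.
Base is in excess by 0.003567 - 0.002136 = 0.001431 mol in a total volume of 0.03642 L.
[OH^-] = 0.001431/0.03642 = 0.03928 M, so pOH = 1.41 and pH = 14.00 - 1.41 = 12.59.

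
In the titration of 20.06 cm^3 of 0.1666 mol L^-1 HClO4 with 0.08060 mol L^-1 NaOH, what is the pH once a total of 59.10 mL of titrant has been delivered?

12.25

n(acid) = 0.1666 x 0.02006 = 0.003342 mol; n(NaOH) added = 0.08060 x 0.05910 = 0.004763 mol.
Base is in excess by 0.004763 - 0.003342 = 0.001421 mol in a total volume of 0.07916 L.
[OH^-] = 0.001421/0.07916 = 0.01796 M, so pOH = 1.75 and pH = 14.00 - 1.75 = 12.25.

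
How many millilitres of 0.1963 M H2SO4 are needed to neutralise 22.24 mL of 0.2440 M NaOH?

n(NaOH) = 0.2440 mol/L x 0.02224 L = 0.005427 mol.
The neutralisation is 2 NaOH : 1 H2SO4, so n(H2SO4) = 0.005427 x 1/2 = 0.002713 mol.
V(H2SO4) = 0.002713 / 0.1963 = 0.01382 L = 13.8 mL.

13.8 mL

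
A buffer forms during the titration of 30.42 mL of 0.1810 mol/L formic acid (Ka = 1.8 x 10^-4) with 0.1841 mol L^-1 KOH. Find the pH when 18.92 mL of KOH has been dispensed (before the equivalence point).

3.98

Initial n(HCOOH) = 0.1810 x 0.03042 = 0.005506 mol.
n(KOH) added = 0.1841 x 0.01892 = 0.003483 mol, converting that many moles of HCOOH to HCOO-.
Remaining n(HCOOH) = 0.002023 mol; n(HCOO-) = 0.003483 mol.
By Henderson-Hasselbalch, pH = pKa + log([A^-]/[HA]) = 3.74 + log(0.003483/0.002023) = 3.74 + (+0.24) = 3.98.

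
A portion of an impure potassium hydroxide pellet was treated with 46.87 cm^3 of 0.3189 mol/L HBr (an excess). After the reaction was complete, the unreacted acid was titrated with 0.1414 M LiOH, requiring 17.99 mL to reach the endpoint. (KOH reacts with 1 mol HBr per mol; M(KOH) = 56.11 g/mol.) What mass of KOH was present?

0.696 g

Total n(HBr) added = 0.3189 x 0.04687 = 0.01495 mol.
n(LiOH) used = 0.1414 x 0.01799 = 0.002544 mol, which equals the excess n(HBr).
So n(HBr) consumed by the sample = 0.01495 - 0.002544 = 0.01240 mol.
n(KOH) = 0.01240 / 1 = 0.01240 mol.
mass = 0.01240 mol x 56.11 g/mol = 0.696 g.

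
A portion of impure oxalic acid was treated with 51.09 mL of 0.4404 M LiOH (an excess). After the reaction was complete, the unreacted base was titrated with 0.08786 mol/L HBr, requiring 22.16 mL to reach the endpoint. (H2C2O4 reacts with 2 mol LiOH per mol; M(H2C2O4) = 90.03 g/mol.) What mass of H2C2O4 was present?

0.925 g

Total n(LiOH) added = 0.4404 x 0.05109 = 0.02250 mol.
n(HBr) used = 0.08786 x 0.02216 = 0.001947 mol, which equals the excess n(LiOH).
So n(LiOH) consumed by the sample = 0.02250 - 0.001947 = 0.02055 mol.
n(H2C2O4) = 0.02055 / 2 = 0.01028 mol.
mass = 0.01028 mol x 90.03 g/mol = 0.925 g.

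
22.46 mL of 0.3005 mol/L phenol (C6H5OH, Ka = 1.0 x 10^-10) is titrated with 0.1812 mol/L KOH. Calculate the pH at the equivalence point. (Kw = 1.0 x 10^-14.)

11.53

n(C6H5OH) = 0.3005 x 0.02246 = 0.006749 mol; V(KOH) at equivalence = 0.006749/0.1812 = 0.03725 L.
At equivalence all the acid is converted to C6H5O-; total volume = 0.02246 + 0.03725 = 0.05971 L, so [C6H5O-] = 0.006749/0.05971 = 0.1130 M.
Kb = Kw/Ka = 1.0e-14 / 1.0 x 10^-10 = 0.000100.
[OH^-] = sqrt(Kb x [C6H5O-]) = sqrt(0.000100 x 0.1130) = 0.00336 M.
pOH = 2.47, so pH = 14.00 - 2.47 = 11.53.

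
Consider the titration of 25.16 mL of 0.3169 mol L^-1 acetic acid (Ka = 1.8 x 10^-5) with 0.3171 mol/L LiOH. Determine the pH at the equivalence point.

n(CH3COOH) = 0.3169 x 0.02516 = 0.007973 mol; V(LiOH) at equivalence = 0.007973/0.3171 = 0.02514 L.
At equivalence all the acid is converted to CH3COO-; total volume = 0.02516 + 0.02514 = 0.05030 L, so [CH3COO-] = 0.007973/0.05030 = 0.1585 M.
Kb = Kw/Ka = 1.0e-14 / 1.8 x 10^-5 = 5.56e-10.
[OH^-] = sqrt(Kb x [CH3COO-]) = sqrt(5.56e-10 x 0.1585) = 9.38e-6 M.
pOH = 5.03, so pH = 14.00 - 5.03 = 8.97.

8.97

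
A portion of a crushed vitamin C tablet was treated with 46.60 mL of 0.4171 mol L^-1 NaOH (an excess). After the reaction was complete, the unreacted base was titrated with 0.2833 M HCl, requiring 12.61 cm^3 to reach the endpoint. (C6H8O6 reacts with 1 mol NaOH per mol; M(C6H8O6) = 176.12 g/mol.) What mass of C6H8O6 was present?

2.79 g

Total n(NaOH) added = 0.4171 x 0.04660 = 0.01944 mol.
n(HCl) used = 0.2833 x 0.01261 = 0.003572 mol, which equals the excess n(NaOH).
So n(NaOH) consumed by the sample = 0.01944 - 0.003572 = 0.01586 mol.
n(C6H8O6) = 0.01586 / 1 = 0.01586 mol.
mass = 0.01586 mol x 176.12 g/mol = 2.79 g.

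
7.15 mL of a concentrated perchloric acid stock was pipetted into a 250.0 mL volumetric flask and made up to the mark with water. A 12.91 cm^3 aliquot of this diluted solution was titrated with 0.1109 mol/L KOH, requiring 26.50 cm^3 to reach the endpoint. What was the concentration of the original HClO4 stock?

n(KOH) = 0.1109 x 0.02650 = 0.002939 mol.
n(HClO4) in the aliquot = 0.002939 mol.
[diluted HClO4] = 0.002939 / 0.01291 = 0.2276 M.
Dilution factor = 250.0/7.150 = 34.97, so [stock] = 0.2276 x 34.97 = 7.96 M.

7.96 M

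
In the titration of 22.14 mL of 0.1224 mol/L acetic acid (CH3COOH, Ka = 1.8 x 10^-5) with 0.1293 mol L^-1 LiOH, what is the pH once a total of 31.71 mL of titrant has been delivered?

n(acid) = 0.1224 x 0.02214 = 0.002710 mol; n(LiOH) added = 0.1293 x 0.03171 = 0.004100 mol.
Base is in excess by 0.004100 - 0.002710 = 0.001390 mol in a total volume of 0.05385 L.
[OH^-] = 0.001390/0.05385 = 0.02582 M, so pOH = 1.59 and pH = 14.00 - 1.59 = 12.41.

12.41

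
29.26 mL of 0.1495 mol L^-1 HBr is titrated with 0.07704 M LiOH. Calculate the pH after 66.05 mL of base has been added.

n(acid) = 0.1495 x 0.02926 = 0.004374 mol; n(LiOH) added = 0.07704 x 0.06605 = 0.005088 mol.
Base is in excess by 0.005088 - 0.004374 = 0.0007141 mol in a total volume of 0.09531 L.
[OH^-] = 0.0007141/0.09531 = 0.007493 M, so pOH = 2.13 and pH = 14.00 - 2.13 = 11.87.

11.87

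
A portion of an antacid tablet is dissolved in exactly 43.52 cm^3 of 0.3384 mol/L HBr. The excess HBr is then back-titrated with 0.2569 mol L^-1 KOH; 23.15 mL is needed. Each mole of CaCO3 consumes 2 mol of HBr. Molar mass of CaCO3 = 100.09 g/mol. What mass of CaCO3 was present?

0.439 g

Total n(HBr) added = 0.3384 x 0.04352 = 0.01473 mol.
n(KOH) used = 0.2569 x 0.02315 = 0.005947 mol, which equals the excess n(HBr).
So n(HBr) consumed by the sample = 0.01473 - 0.005947 = 0.008780 mol.
n(CaCO3) = 0.008780 / 2 = 0.004390 mol.
mass = 0.004390 mol x 100.09 g/mol = 0.439 g.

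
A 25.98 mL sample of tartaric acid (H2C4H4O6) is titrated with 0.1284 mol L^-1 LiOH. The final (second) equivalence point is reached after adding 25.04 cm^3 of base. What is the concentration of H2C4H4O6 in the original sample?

0.0619 M

n(LiOH) = 0.1284 x 0.02504 = 0.003215 mol.
At the final (second) equivalence point, 2 mol OH^- react per mol H2C4H4O6, so n(H2C4H4O6) = 0.003215 / 2 = 0.001608 mol.
[H2C4H4O6] = 0.001608 / 0.02598 L = 0.0619 M.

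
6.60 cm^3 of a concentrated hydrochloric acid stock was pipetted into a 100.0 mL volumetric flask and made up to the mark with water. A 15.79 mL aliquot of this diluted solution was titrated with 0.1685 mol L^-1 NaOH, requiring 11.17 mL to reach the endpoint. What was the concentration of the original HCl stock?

n(NaOH) = 0.1685 x 0.01117 = 0.001882 mol.
n(HCl) in the aliquot = 0.001882 mol.
[diluted HCl] = 0.001882 / 0.01579 = 0.1192 M.
Dilution factor = 100.0/6.600 = 15.15, so [stock] = 0.1192 x 15.15 = 1.81 M.

1.81 M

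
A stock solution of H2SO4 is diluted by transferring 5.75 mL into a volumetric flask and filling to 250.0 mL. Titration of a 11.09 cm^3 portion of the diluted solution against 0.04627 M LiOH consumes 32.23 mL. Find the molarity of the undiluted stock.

2.92 M

n(LiOH) = 0.04627 x 0.03223 = 0.001491 mol.
n(H2SO4) in the aliquot = 0.001491 x 1/2 = 0.0007456 mol.
[diluted H2SO4] = 0.0007456 / 0.01109 = 0.06724 M.
Dilution factor = 250.0/5.750 = 43.48, so [stock] = 0.06724 x 43.48 = 2.92 M.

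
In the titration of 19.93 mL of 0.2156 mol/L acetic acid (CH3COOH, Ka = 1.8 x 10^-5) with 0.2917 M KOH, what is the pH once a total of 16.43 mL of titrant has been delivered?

n(acid) = 0.2156 x 0.01993 = 0.004297 mol; n(KOH) added = 0.2917 x 0.01643 = 0.004793 mol.
Base is in excess by 0.004793 - 0.004297 = 0.0004957 mol in a total volume of 0.03636 L.
[OH^-] = 0.0004957/0.03636 = 0.01363 M, so pOH = 1.87 and pH = 14.00 - 1.87 = 12.13.

12.13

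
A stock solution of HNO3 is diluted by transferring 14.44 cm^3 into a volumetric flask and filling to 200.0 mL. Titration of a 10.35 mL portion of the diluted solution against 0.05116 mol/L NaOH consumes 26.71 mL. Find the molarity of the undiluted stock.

1.83 M

n(NaOH) = 0.05116 x 0.02671 = 0.001366 mol.
n(HNO3) in the aliquot = 0.001366 mol.
[diluted HNO3] = 0.001366 / 0.01035 = 0.1320 M.
Dilution factor = 200.0/14.44 = 13.85, so [stock] = 0.1320 x 13.85 = 1.83 M.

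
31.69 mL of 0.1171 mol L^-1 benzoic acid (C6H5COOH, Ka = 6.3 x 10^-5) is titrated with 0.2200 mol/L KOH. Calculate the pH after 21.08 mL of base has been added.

12.24

n(acid) = 0.1171 x 0.03169 = 0.003711 mol; n(KOH) added = 0.2200 x 0.02108 = 0.004638 mol.
Base is in excess by 0.004638 - 0.003711 = 0.0009267 mol in a total volume of 0.05277 L.
[OH^-] = 0.0009267/0.05277 = 0.01756 M, so pOH = 1.76 and pH = 14.00 - 1.76 = 12.24.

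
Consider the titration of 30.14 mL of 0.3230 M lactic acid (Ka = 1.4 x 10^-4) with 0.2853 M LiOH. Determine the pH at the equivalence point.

n(HC3H5O3) = 0.3230 x 0.03014 = 0.009735 mol; V(LiOH) at equivalence = 0.009735/0.2853 = 0.03412 L.
At equivalence all the acid is converted to C3H5O3-; total volume = 0.03014 + 0.03412 = 0.06426 L, so [C3H5O3-] = 0.009735/0.06426 = 0.1515 M.
Kb = Kw/Ka = 1.0e-14 / 1.4 x 10^-4 = 7.14e-11.
[OH^-] = sqrt(Kb x [C3H5O3-]) = sqrt(7.14e-11 x 0.1515) = 3.29e-6 M.
pOH = 5.48, so pH = 14.00 - 5.48 = 8.52.

8.52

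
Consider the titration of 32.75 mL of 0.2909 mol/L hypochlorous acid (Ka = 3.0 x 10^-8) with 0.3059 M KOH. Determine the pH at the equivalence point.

10.35

n(HClO) = 0.2909 x 0.03275 = 0.009527 mol; V(KOH) at equivalence = 0.009527/0.3059 = 0.03114 L.
At equivalence all the acid is converted to ClO-; total volume = 0.03275 + 0.03114 = 0.06389 L, so [ClO-] = 0.009527/0.06389 = 0.1491 M.
Kb = Kw/Ka = 1.0e-14 / 3.0 x 10^-8 = 3.33e-7.
[OH^-] = sqrt(Kb x [ClO-]) = sqrt(3.33e-7 x 0.1491) = 0.000223 M.
pOH = 3.65, so pH = 14.00 - 3.65 = 10.35.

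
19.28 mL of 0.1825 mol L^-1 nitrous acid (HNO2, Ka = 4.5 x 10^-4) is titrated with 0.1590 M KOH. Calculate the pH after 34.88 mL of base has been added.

n(acid) = 0.1825 x 0.01928 = 0.003519 mol; n(KOH) added = 0.1590 x 0.03488 = 0.005546 mol.
Base is in excess by 0.005546 - 0.003519 = 0.002027 mol in a total volume of 0.05416 L.
[OH^-] = 0.002027/0.05416 = 0.03743 M, so pOH = 1.43 and pH = 14.00 - 1.43 = 12.57.

12.57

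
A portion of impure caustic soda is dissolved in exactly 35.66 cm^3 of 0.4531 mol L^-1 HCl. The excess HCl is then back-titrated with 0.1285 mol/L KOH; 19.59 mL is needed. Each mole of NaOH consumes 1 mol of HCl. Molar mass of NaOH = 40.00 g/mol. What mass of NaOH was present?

0.546 g

Total n(HCl) added = 0.4531 x 0.03566 = 0.01616 mol.
n(KOH) used = 0.1285 x 0.01959 = 0.002517 mol, which equals the excess n(HCl).
So n(HCl) consumed by the sample = 0.01616 - 0.002517 = 0.01364 mol.
n(NaOH) = 0.01364 / 1 = 0.01364 mol.
mass = 0.01364 mol x 40.00 g/mol = 0.546 g.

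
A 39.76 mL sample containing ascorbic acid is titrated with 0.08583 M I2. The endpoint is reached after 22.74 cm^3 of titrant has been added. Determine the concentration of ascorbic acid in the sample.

0.0491 M

n(I2) = 0.08583 x 0.02274 = 0.001952 mol.
From the balanced equation, 1 mol I2 reacts with 1 mol ascorbic acid, so n(ascorbic acid) = 0.001952 x 1/1 = 0.001952 mol.
[ascorbic acid] = 0.001952 / 0.03976 L = 0.0491 M.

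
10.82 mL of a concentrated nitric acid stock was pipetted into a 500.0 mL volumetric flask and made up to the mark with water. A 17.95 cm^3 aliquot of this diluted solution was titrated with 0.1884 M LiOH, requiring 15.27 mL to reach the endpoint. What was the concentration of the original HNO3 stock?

n(LiOH) = 0.1884 x 0.01527 = 0.002877 mol.
n(HNO3) in the aliquot = 0.002877 mol.
[diluted HNO3] = 0.002877 / 0.01795 = 0.1603 M.
Dilution factor = 500.0/10.82 = 46.21, so [stock] = 0.1603 x 46.21 = 7.41 M.

7.41 M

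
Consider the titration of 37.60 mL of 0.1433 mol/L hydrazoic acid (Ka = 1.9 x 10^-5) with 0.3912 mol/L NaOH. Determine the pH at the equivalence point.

n(HN3) = 0.1433 x 0.03760 = 0.005388 mol; V(NaOH) at equivalence = 0.005388/0.3912 = 0.01377 L.
At equivalence all the acid is converted to N3-; total volume = 0.03760 + 0.01377 = 0.05137 L, so [N3-] = 0.005388/0.05137 = 0.1049 M.
Kb = Kw/Ka = 1.0e-14 / 1.9 x 10^-5 = 5.26e-10.
[OH^-] = sqrt(Kb x [N3-]) = sqrt(5.26e-10 x 0.1049) = 7.43e-6 M.
pOH = 5.13, so pH = 14.00 - 5.13 = 8.87.

8.87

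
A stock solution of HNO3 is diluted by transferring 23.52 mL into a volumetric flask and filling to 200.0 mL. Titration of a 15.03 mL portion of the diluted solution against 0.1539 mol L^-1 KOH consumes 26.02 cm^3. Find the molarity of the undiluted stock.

2.27 M

n(KOH) = 0.1539 x 0.02602 = 0.004004 mol.
n(HNO3) in the aliquot = 0.004004 mol.
[diluted HNO3] = 0.004004 / 0.01503 = 0.2664 M.
Dilution factor = 200.0/23.52 = 8.503, so [stock] = 0.2664 x 8.503 = 2.27 M.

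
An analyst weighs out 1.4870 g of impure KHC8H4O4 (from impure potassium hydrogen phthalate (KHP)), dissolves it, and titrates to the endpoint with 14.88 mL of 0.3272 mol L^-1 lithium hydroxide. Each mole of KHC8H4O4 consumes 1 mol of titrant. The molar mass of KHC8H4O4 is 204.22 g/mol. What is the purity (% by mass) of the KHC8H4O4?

66.9%

n(LiOH) = 0.3272 x 0.01488 = 0.004869 mol.
n(KHC8H4O4) = 0.004869 / 1 = 0.004869 mol.
mass of KHC8H4O4 = 0.004869 x 204.22 = 0.9943 g.
% purity = 0.9943 / 1.4870 x 100 = 66.9%.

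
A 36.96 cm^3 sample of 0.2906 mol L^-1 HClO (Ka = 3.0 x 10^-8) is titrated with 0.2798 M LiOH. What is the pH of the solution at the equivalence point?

10.34

n(HClO) = 0.2906 x 0.03696 = 0.01074 mol; V(LiOH) at equivalence = 0.01074/0.2798 = 0.03839 L.
At equivalence all the acid is converted to ClO-; total volume = 0.03696 + 0.03839 = 0.07535 L, so [ClO-] = 0.01074/0.07535 = 0.1425 M.
Kb = Kw/Ka = 1.0e-14 / 3.0 x 10^-8 = 3.33e-7.
[OH^-] = sqrt(Kb x [ClO-]) = sqrt(3.33e-7 x 0.1425) = 0.000218 M.
pOH = 3.66, so pH = 14.00 - 3.66 = 10.34.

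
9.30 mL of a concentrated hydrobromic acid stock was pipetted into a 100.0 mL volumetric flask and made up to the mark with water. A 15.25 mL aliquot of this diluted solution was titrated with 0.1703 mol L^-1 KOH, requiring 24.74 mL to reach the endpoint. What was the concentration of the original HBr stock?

2.97 M

n(KOH) = 0.1703 x 0.02474 = 0.004213 mol.
n(HBr) in the aliquot = 0.004213 mol.
[diluted HBr] = 0.004213 / 0.01525 = 0.2763 M.
Dilution factor = 100.0/9.300 = 10.75, so [stock] = 0.2763 x 10.75 = 2.97 M.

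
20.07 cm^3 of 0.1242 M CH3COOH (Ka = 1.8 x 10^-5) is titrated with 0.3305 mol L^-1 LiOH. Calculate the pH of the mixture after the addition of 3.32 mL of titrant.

Initial n(CH3COOH) = 0.1242 x 0.02007 = 0.002493 mol.
n(LiOH) added = 0.3305 x 0.003320 = 0.001097 mol, converting that many moles of CH3COOH to CH3COO-.
Remaining n(CH3COOH) = 0.001395 mol; n(CH3COO-) = 0.001097 mol.
By Henderson-Hasselbalch, pH = pKa + log([A^-]/[HA]) = 4.74 + log(0.001097/0.001395) = 4.74 + (-0.10) = 4.64.

4.64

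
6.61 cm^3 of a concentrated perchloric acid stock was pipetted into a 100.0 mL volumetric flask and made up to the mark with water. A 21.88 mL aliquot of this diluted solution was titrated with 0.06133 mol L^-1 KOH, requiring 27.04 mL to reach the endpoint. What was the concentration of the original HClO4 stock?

n(KOH) = 0.06133 x 0.02704 = 0.001658 mol.
n(HClO4) in the aliquot = 0.001658 mol.
[diluted HClO4] = 0.001658 / 0.02188 = 0.07579 M.
Dilution factor = 100.0/6.610 = 15.13, so [stock] = 0.07579 x 15.13 = 1.15 M.

1.15 M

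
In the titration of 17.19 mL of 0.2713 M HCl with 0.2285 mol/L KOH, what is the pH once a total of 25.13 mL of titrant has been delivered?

n(acid) = 0.2713 x 0.01719 = 0.004664 mol; n(KOH) added = 0.2285 x 0.02513 = 0.005742 mol.
Base is in excess by 0.005742 - 0.004664 = 0.001079 mol in a total volume of 0.04232 L.
[OH^-] = 0.001079/0.04232 = 0.02549 M, so pOH = 1.59 and pH = 14.00 - 1.59 = 12.41.

12.41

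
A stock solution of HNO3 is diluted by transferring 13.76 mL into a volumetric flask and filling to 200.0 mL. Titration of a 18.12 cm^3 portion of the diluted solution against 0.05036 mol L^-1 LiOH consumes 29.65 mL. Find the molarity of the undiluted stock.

1.20 M

n(LiOH) = 0.05036 x 0.02965 = 0.001493 mol.
n(HNO3) in the aliquot = 0.001493 mol.
[diluted HNO3] = 0.001493 / 0.01812 = 0.08240 M.
Dilution factor = 200.0/13.76 = 14.53, so [stock] = 0.08240 x 14.53 = 1.20 M.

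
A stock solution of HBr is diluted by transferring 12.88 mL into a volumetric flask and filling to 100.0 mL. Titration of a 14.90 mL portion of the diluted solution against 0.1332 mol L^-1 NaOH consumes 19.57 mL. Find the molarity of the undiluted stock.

n(NaOH) = 0.1332 x 0.01957 = 0.002607 mol.
n(HBr) in the aliquot = 0.002607 mol.
[diluted HBr] = 0.002607 / 0.01490 = 0.1749 M.
Dilution factor = 100.0/12.88 = 7.764, so [stock] = 0.1749 x 7.764 = 1.36 M.

1.36 M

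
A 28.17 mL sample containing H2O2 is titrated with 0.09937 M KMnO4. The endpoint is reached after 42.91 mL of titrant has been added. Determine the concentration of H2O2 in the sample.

n(KMnO4) = 0.09937 x 0.04291 = 0.004264 mol.
From the balanced equation, 2 mol KMnO4 reacts with 5 mol H2O2, so n(H2O2) = 0.004264 x 5/2 = 0.01066 mol.
[H2O2] = 0.01066 / 0.02817 L = 0.378 M.

0.378 M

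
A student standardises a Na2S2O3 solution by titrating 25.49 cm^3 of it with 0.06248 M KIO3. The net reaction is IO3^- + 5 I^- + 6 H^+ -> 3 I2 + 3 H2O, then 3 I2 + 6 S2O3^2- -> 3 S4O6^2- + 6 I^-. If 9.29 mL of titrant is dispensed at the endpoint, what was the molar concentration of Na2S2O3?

n(KIO3) = 0.06248 x 0.009290 = 0.0005804 mol.
From the balanced equation, 1 mol KIO3 reacts with 6 mol Na2S2O3, so n(Na2S2O3) = 0.0005804 x 6/1 = 0.003483 mol.
[Na2S2O3] = 0.003483 / 0.02549 L = 0.137 M.

0.137 M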